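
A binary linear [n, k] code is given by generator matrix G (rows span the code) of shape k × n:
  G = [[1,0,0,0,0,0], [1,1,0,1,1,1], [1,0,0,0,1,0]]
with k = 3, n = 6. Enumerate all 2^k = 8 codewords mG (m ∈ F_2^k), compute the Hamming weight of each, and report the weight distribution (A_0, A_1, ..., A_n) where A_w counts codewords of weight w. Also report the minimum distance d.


Weight distribution: A_0 = 1, A_1 = 2, A_2 = 1, A_3 = 1, A_4 = 2, A_5 = 1. Minimum distance d = 1.

Enumerate all 2^3 = 8 messages m ∈ F_2^3.
For each, compute codeword c = mG in F_2^6, then tally its weight.
  m = 000 → c = 000000, weight = 0.
  m = 100 → c = 100000, weight = 1.
  m = 010 → c = 110111, weight = 5.
  m = 110 → c = 010111, weight = 4.
  m = 001 → c = 100010, weight = 2.
  m = 101 → c = 000010, weight = 1.
  m = 011 → c = 010101, weight = 3.
  m = 111 → c = 110101, weight = 4.
Tally weights:
  weight 0: 1 codewords.
  weight 1: 2 codewords.
  weight 2: 1 codewords.
  weight 3: 1 codewords.
  weight 4: 2 codewords.
  weight 5: 1 codewords.
Minimum distance d = smallest w > 0 with A_w > 0 = 1.
Sanity: Σ A_w = 8 = 2^3 = 8 ✓.


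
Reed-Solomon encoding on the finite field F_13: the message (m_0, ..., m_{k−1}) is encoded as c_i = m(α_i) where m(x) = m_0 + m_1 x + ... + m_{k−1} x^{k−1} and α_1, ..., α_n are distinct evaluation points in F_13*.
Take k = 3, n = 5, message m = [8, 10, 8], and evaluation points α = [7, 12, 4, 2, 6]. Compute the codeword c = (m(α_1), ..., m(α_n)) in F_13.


c = [2, 6, 7, 8, 5]

Message polynomial: m(x) = 8 + 10·x + 8·x^2 (mod 13).
For each evaluation point α_i, compute m(α_i) mod 13:
  α_1 = 7: Horner steps 8 → 1 → 2, so m(7) = 2.
  α_2 = 12: Horner steps 8 → 2 → 6, so m(12) = 6.
  α_3 = 4: Horner steps 8 → 3 → 7, so m(4) = 7.
  α_4 = 2: Horner steps 8 → 0 → 8, so m(2) = 8.
  α_5 = 6: Horner steps 8 → 6 → 5, so m(6) = 5.
Codeword c = [2, 6, 7, 8, 5] ∈ F_13^5.


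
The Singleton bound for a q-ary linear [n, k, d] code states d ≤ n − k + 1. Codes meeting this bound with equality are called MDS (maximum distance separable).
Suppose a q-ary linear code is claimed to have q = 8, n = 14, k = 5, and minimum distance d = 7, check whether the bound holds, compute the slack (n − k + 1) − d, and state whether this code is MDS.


Singleton RHS = n − k + 1 = 10, slack = 3, bound satisfied, not MDS.

Singleton bound: d ≤ n − k + 1.
Here n = 14, k = 5, so n − k + 1 = 10.
Given d = 7, check d ≤ 10: YES.
Slack = (n − k + 1) − d = 3.
The code is NOT MDS (slack = 3 > 0).
Description: the claimed parameters are [14, 5, 7]_8; such a code would be non-MDS.


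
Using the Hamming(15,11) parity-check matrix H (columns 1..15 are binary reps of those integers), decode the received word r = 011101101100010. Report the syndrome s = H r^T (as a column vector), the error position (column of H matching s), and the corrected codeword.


s = (1, 0, 0, 1)^T, error position = 9, corrected codeword c = 011101100100010

Compute s = H r^T mod 2 one row at a time:
  s_1 = 0 + 1 + 1 + 0 + 0 + 0 + 1 + 0 = 3 ≡ 1 (mod 2).
  s_2 = 1 + 0 + 1 + 1 + 0 + 0 + 1 + 0 = 4 ≡ 0 (mod 2).
  s_3 = 1 + 1 + 1 + 1 + 1 + 0 + 1 + 0 = 6 ≡ 0 (mod 2).
  s_4 = 0 + 1 + 0 + 1 + 1 + 0 + 0 + 0 = 3 ≡ 1 (mod 2).
s = (1, 0, 0, 1)^T — this equals column 9 of H (binary 1001), so error is at position 9.
Correct: flip bit 9 of r = 011101101100010 to get c = 011101100100010.


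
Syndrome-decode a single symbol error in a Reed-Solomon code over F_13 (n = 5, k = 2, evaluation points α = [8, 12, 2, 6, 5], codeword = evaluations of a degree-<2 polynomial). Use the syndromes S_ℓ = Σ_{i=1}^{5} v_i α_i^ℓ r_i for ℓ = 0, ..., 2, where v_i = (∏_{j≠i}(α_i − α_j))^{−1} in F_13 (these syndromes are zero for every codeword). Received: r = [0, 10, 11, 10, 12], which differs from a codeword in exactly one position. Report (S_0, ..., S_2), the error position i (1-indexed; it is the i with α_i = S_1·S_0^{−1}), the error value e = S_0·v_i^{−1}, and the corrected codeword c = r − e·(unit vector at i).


S = (6, 10, 8), error at position 4, error magnitude e = 2, c = [0, 10, 11, 8, 12].

Step 1: column multipliers v_i = (∏_{j≠i}(α_i − α_j))^{−1} mod 13.
  i = 1 (α = 8): (8−12)(8−2)(8−6)(8−5) = (−4)·6·2·3 = −144 ≡ 12, so v_1 = 12^{−1} = 12 (mod 13).
  i = 2 (α = 12): (12−8)(12−2)(12−6)(12−5) = 4·10·6·7 = 1680 ≡ 3, so v_2 = 3^{−1} = 9 (mod 13).
  i = 3 (α = 2): (2−8)(2−12)(2−6)(2−5) = (−6)·(−10)·(−4)·(−3) = 720 ≡ 5, so v_3 = 5^{−1} = 8 (mod 13).
  i = 4 (α = 6): (6−8)(6−12)(6−2)(6−5) = (−2)·(−6)·4·1 = 48 ≡ 9, so v_4 = 9^{−1} = 3 (mod 13).
  i = 5 (α = 5): (5−8)(5−12)(5−2)(5−6) = (−3)·(−7)·3·(−1) = −63 ≡ 2, so v_5 = 2^{−1} = 7 (mod 13).
  v = [12, 9, 8, 3, 7].
Step 2: syndromes of r = [0, 10, 11, 10, 12] (all sums mod 13).
  S_0 = Σ v_i r_i = 12·0 + 9·10 + 8·11 + 3·10 + 7·12 = 292 ≡ 6.
  S_1 = Σ v_i α_i r_i = 12·8·0 + 9·12·10 + 8·2·11 + 3·6·10 + 7·5·12 = 1856 ≡ 10.
  α_i^2 mod 13 = [12, 1, 4, 10, 12].
  S_2 = Σ v_i α_i^2 r_i = 12·12·0 + 9·1·10 + 8·4·11 + 3·10·10 + 7·12·12 = 1750 ≡ 8.
  S = (6, 10, 8) ≠ 0, so r is not a codeword (an error is present).
Step 3: locate the error. For a single error e at position i, S_ℓ = v_i·e·α_i^ℓ, so α_err = S_1/S_0.
  S_0^{−1} = 6^{−1} = 11 (mod 13), so α_err = 10·11 = 110 ≡ 6 = α_4. Error position i = 4.
  Consistency check: S_2/S_1 = 8·4 = 32 ≡ 6 = α_err ✓ (single-error assumption holds).
Step 4: error magnitude e = S_0/v_4 = S_0·∏_{j≠4}(α_4 − α_j) = 6·9 = 54 ≡ 2 (mod 13).
Step 5: correct position 4: c_4 = r_4 − e = 10 − 2 ≡ 8 (mod 13). Hence c = [0, 10, 11, 8, 12].
  Check: interpolating c through the α_i gives m(x) = 6 + 9·x (degree < 2) with m(α_i) = c_i for every i, so c is indeed a codeword.


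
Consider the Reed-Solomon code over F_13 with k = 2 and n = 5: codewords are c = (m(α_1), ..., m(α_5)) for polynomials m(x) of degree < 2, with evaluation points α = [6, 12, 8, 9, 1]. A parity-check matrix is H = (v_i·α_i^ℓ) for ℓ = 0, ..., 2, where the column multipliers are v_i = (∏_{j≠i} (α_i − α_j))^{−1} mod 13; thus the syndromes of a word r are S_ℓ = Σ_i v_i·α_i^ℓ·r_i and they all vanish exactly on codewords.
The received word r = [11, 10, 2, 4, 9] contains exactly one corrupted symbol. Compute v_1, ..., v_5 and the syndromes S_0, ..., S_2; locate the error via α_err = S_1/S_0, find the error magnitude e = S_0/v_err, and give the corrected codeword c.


S = (5, 5, 5), error at position 5, error magnitude e = 8, c = [11, 10, 2, 4, 1].

Step 1: column multipliers v_i = (∏_{j≠i}(α_i − α_j))^{−1} mod 13.
  i = 1 (α = 6): (6−12)(6−8)(6−9)(6−1) = (−6)·(−2)·(−3)·5 = −180 ≡ 2, so v_1 = 2^{−1} = 7 (mod 13).
  i = 2 (α = 12): (12−6)(12−8)(12−9)(12−1) = 6·4·3·11 = 792 ≡ 12, so v_2 = 12^{−1} = 12 (mod 13).
  i = 3 (α = 8): (8−6)(8−12)(8−9)(8−1) = 2·(−4)·(−1)·7 = 56 ≡ 4, so v_3 = 4^{−1} = 10 (mod 13).
  i = 4 (α = 9): (9−6)(9−12)(9−8)(9−1) = 3·(−3)·1·8 = −72 ≡ 6, so v_4 = 6^{−1} = 11 (mod 13).
  i = 5 (α = 1): (1−6)(1−12)(1−8)(1−9) = (−5)·(−11)·(−7)·(−8) = 3080 ≡ 12, so v_5 = 12^{−1} = 12 (mod 13).
  v = [7, 12, 10, 11, 12].
Step 2: syndromes of r = [11, 10, 2, 4, 9] (all sums mod 13).
  S_0 = Σ v_i r_i = 7·11 + 12·10 + 10·2 + 11·4 + 12·9 = 369 ≡ 5.
  S_1 = Σ v_i α_i r_i = 7·6·11 + 12·12·10 + 10·8·2 + 11·9·4 + 12·1·9 = 2566 ≡ 5.
  α_i^2 mod 13 = [10, 1, 12, 3, 1].
  S_2 = Σ v_i α_i^2 r_i = 7·10·11 + 12·1·10 + 10·12·2 + 11·3·4 + 12·1·9 = 1370 ≡ 5.
  S = (5, 5, 5) ≠ 0, so r is not a codeword (an error is present).
Step 3: locate the error. For a single error e at position i, S_ℓ = v_i·e·α_i^ℓ, so α_err = S_1/S_0.
  S_0^{−1} = 5^{−1} = 8 (mod 13), so α_err = 5·8 = 40 ≡ 1 = α_5. Error position i = 5.
  Consistency check: S_2/S_1 = 5·8 = 40 ≡ 1 = α_err ✓ (single-error assumption holds).
Step 4: error magnitude e = S_0/v_5 = S_0·∏_{j≠5}(α_5 − α_j) = 5·12 = 60 ≡ 8 (mod 13).
Step 5: correct position 5: c_5 = r_5 − e = 9 − 8 ≡ 1 (mod 13). Hence c = [11, 10, 2, 4, 1].
  Check: interpolating c through the α_i gives m(x) = 12 + 2·x (degree < 2) with m(α_i) = c_i for every i, so c is indeed a codeword.


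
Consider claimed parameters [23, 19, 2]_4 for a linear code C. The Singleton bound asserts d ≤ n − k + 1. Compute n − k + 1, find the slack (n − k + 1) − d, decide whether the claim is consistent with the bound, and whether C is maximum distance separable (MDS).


Singleton RHS = n − k + 1 = 5, slack = 3, bound satisfied, not MDS.

Singleton bound: d ≤ n − k + 1.
Here n = 23, k = 19, so n − k + 1 = 5.
Given d = 2, check d ≤ 5: YES.
Slack = (n − k + 1) − d = 3.
The code is NOT MDS (slack = 3 > 0).
Description: the claimed parameters are [23, 19, 2]_4; such a code would be non-MDS.


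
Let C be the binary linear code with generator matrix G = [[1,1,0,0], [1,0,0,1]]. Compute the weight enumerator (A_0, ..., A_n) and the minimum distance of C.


Weight distribution: A_0 = 1, A_2 = 3. Minimum distance d = 2.

Enumerate all 2^2 = 4 messages m ∈ F_2^2.
For each, compute codeword c = mG in F_2^4, then tally its weight.
  m = 00 → c = 0000, weight = 0.
  m = 10 → c = 1100, weight = 2.
  m = 01 → c = 1001, weight = 2.
  m = 11 → c = 0101, weight = 2.
Tally weights:
  weight 0: 1 codewords.
  weight 2: 3 codewords.
Minimum distance d = smallest w > 0 with A_w > 0 = 2.
Sanity: Σ A_w = 4 = 2^2 = 4 ✓.


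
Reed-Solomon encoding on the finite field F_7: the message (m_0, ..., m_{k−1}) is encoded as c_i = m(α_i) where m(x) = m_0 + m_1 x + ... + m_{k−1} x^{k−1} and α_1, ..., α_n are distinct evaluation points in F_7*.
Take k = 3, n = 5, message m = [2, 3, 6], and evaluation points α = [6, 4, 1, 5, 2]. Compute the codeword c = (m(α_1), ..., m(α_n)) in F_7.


c = [5, 5, 4, 6, 4]

Message polynomial: m(x) = 2 + 3·x + 6·x^2 (mod 7).
For each evaluation point α_i, compute m(α_i) mod 7:
  α_1 = 6: Horner steps 6 → 4 → 5, so m(6) = 5.
  α_2 = 4: Horner steps 6 → 6 → 5, so m(4) = 5.
  α_3 = 1: Horner steps 6 → 2 → 4, so m(1) = 4.
  α_4 = 5: Horner steps 6 → 5 → 6, so m(5) = 6.
  α_5 = 2: Horner steps 6 → 1 → 4, so m(2) = 4.
Codeword c = [5, 5, 4, 6, 4] ∈ F_7^5.


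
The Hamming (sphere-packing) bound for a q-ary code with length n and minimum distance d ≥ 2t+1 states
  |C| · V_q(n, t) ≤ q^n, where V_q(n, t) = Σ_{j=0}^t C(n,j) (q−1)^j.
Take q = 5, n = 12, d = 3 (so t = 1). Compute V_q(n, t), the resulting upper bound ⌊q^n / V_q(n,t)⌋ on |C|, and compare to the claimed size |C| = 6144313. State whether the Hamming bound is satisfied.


V_q(n, t) = 49, q^n = 244140625, Hamming bound = 4982461, |C| = 6144313 > bound (violated).

Step 1: Compute V_q(n, t) = Σ_{j=0}^1 C(n, j) (q−1)^j.
  j = 0: C(12,0)·(4)^0 = 1·1 = 1.
  j = 1: C(12,1)·(4)^1 = 12·4 = 48.
  V_q(n, t) = 1 + 48 = 49.
Step 2: q^n = 5^12 = 244140625.
Step 3: Hamming bound ⌊q^n / V_q(n,t)⌋ = ⌊244140625/49⌋ = 4982461.
Step 4: Compare |C| = 6144313 to 4982461: violated.
The claimed |C| lies above the Hamming bound, so no 5-ary code of length 12 with d ≥ 3 can have 6144313 codewords.


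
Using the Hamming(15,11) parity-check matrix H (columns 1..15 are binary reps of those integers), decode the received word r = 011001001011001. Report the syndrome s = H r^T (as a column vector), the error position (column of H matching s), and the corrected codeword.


s = (0, 1, 1, 0)^T, error position = 6, corrected codeword c = 011000001011001

Compute s = H r^T mod 2 one row at a time:
  s_1 = 0 + 1 + 0 + 1 + 1 + 0 + 0 + 1 = 4 ≡ 0 (mod 2).
  s_2 = 0 + 0 + 1 + 0 + 1 + 0 + 0 + 1 = 3 ≡ 1 (mod 2).
  s_3 = 1 + 1 + 1 + 0 + 0 + 1 + 0 + 1 = 5 ≡ 1 (mod 2).
  s_4 = 0 + 1 + 0 + 0 + 1 + 1 + 0 + 1 = 4 ≡ 0 (mod 2).
s = (0, 1, 1, 0)^T — this equals column 6 of H (binary 0110), so error is at position 6.
Correct: flip bit 6 of r = 011001001011001 to get c = 011000001011001.


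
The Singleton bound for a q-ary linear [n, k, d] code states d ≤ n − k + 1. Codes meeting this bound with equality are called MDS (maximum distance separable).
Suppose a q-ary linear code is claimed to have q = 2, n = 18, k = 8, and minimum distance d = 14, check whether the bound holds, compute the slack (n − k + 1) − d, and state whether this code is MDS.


Singleton RHS = n − k + 1 = 11, slack = -3, bound violated (no such code; not MDS).

Singleton bound: d ≤ n − k + 1.
Here n = 18, k = 8, so n − k + 1 = 11.
Given d = 14, check d ≤ 11: NO.
Slack = (n − k + 1) − d = -3.
The slack is negative: d = 14 exceeds n − k + 1 = 11 by 3, so the Singleton bound is violated and no linear [18, 8, 14]_2 code can exist. In particular it is not MDS (MDS requires d = n − k + 1 exactly).
Description: the claimed parameters are [18, 8, 14]_2; such a code would be impossible (violates the Singleton bound).


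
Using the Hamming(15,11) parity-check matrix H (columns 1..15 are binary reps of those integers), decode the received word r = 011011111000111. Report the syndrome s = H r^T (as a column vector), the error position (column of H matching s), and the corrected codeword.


s = (1, 0, 0, 0)^T, error position = 8, corrected codeword c = 011011101000111

Compute s = H r^T mod 2 one row at a time:
  s_1 = 1 + 1 + 0 + 0 + 0 + 1 + 1 + 1 = 5 ≡ 1 (mod 2).
  s_2 = 0 + 1 + 1 + 1 + 0 + 1 + 1 + 1 = 6 ≡ 0 (mod 2).
  s_3 = 1 + 1 + 1 + 1 + 0 + 0 + 1 + 1 = 6 ≡ 0 (mod 2).
  s_4 = 0 + 1 + 1 + 1 + 1 + 0 + 1 + 1 = 6 ≡ 0 (mod 2).
s = (1, 0, 0, 0)^T — this equals column 8 of H (binary 1000), so error is at position 8.
Correct: flip bit 8 of r = 011011111000111 to get c = 011011101000111.


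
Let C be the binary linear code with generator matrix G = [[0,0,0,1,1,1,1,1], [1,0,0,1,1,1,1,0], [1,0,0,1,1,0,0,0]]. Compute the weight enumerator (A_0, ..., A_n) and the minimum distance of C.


Weight distribution: A_0 = 1, A_2 = 2, A_3 = 2, A_4 = 1, A_5 = 2. Minimum distance d = 2.

Enumerate all 2^3 = 8 messages m ∈ F_2^3.
For each, compute codeword c = mG in F_2^8, then tally its weight.
  m = 000 → c = 00000000, weight = 0.
  m = 100 → c = 00011111, weight = 5.
  m = 010 → c = 10011110, weight = 5.
  m = 110 → c = 10000001, weight = 2.
  m = 001 → c = 10011000, weight = 3.
  m = 101 → c = 10000111, weight = 4.
  m = 011 → c = 00000110, weight = 2.
  m = 111 → c = 00011001, weight = 3.
Tally weights:
  weight 0: 1 codewords.
  weight 2: 2 codewords.
  weight 3: 2 codewords.
  weight 4: 1 codewords.
  weight 5: 2 codewords.
Minimum distance d = smallest w > 0 with A_w > 0 = 2.
Sanity: Σ A_w = 8 = 2^3 = 8 ✓.


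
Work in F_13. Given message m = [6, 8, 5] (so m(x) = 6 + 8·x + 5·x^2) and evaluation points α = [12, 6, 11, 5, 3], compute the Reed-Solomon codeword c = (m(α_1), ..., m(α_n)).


c = [3, 0, 10, 2, 10]

Message polynomial: m(x) = 6 + 8·x + 5·x^2 (mod 13).
For each evaluation point α_i, compute m(α_i) mod 13:
  α_1 = 12: Horner steps 5 → 3 → 3, so m(12) = 3.
  α_2 = 6: Horner steps 5 → 12 → 0, so m(6) = 0.
  α_3 = 11: Horner steps 5 → 11 → 10, so m(11) = 10.
  α_4 = 5: Horner steps 5 → 7 → 2, so m(5) = 2.
  α_5 = 3: Horner steps 5 → 10 → 10, so m(3) = 10.
Codeword c = [3, 0, 10, 2, 10] ∈ F_13^5.


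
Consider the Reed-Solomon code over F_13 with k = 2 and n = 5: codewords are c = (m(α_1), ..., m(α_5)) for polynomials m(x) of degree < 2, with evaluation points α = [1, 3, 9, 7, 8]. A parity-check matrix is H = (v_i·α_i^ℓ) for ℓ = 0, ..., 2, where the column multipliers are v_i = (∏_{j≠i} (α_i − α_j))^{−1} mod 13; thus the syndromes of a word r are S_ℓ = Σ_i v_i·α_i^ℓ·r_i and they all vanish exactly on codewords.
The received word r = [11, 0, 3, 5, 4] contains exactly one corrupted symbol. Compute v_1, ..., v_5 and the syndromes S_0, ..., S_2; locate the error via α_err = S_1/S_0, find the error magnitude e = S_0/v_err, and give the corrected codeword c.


S = (8, 11, 7), error at position 2, error magnitude e = 4, c = [11, 9, 3, 5, 4].

Step 1: column multipliers v_i = (∏_{j≠i}(α_i − α_j))^{−1} mod 13.
  i = 1 (α = 1): (1−3)(1−9)(1−7)(1−8) = (−2)·(−8)·(−6)·(−7) = 672 ≡ 9, so v_1 = 9^{−1} = 3 (mod 13).
  i = 2 (α = 3): (3−1)(3−9)(3−7)(3−8) = 2·(−6)·(−4)·(−5) = −240 ≡ 7, so v_2 = 7^{−1} = 2 (mod 13).
  i = 3 (α = 9): (9−1)(9−3)(9−7)(9−8) = 8·6·2·1 = 96 ≡ 5, so v_3 = 5^{−1} = 8 (mod 13).
  i = 4 (α = 7): (7−1)(7−3)(7−9)(7−8) = 6·4·(−2)·(−1) = 48 ≡ 9, so v_4 = 9^{−1} = 3 (mod 13).
  i = 5 (α = 8): (8−1)(8−3)(8−9)(8−7) = 7·5·(−1)·1 = −35 ≡ 4, so v_5 = 4^{−1} = 10 (mod 13).
  v = [3, 2, 8, 3, 10].
Step 2: syndromes of r = [11, 0, 3, 5, 4] (all sums mod 13).
  S_0 = Σ v_i r_i = 3·11 + 2·0 + 8·3 + 3·5 + 10·4 = 112 ≡ 8.
  S_1 = Σ v_i α_i r_i = 3·1·11 + 2·3·0 + 8·9·3 + 3·7·5 + 10·8·4 = 674 ≡ 11.
  α_i^2 mod 13 = [1, 9, 3, 10, 12].
  S_2 = Σ v_i α_i^2 r_i = 3·1·11 + 2·9·0 + 8·3·3 + 3·10·5 + 10·12·4 = 735 ≡ 7.
  S = (8, 11, 7) ≠ 0, so r is not a codeword (an error is present).
Step 3: locate the error. For a single error e at position i, S_ℓ = v_i·e·α_i^ℓ, so α_err = S_1/S_0.
  S_0^{−1} = 8^{−1} = 5 (mod 13), so α_err = 11·5 = 55 ≡ 3 = α_2. Error position i = 2.
  Consistency check: S_2/S_1 = 7·6 = 42 ≡ 3 = α_err ✓ (single-error assumption holds).
Step 4: error magnitude e = S_0/v_2 = S_0·∏_{j≠2}(α_2 − α_j) = 8·7 = 56 ≡ 4 (mod 13).
Step 5: correct position 2: c_2 = r_2 − e = 0 − 4 ≡ 9 (mod 13). Hence c = [11, 9, 3, 5, 4].
  Check: interpolating c through the α_i gives m(x) = 12 + 12·x (degree < 2) with m(α_i) = c_i for every i, so c is indeed a codeword.


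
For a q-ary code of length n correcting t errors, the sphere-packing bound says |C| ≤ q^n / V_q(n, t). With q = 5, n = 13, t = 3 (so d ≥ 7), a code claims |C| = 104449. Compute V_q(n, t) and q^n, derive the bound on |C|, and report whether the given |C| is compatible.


V_q(n, t) = 19605, q^n = 1220703125, Hamming bound = 62264, |C| = 104449 > bound (violated).

Step 1: Compute V_q(n, t) = Σ_{j=0}^3 C(n, j) (q−1)^j.
  j = 0: C(13,0)·(4)^0 = 1·1 = 1.
  j = 1: C(13,1)·(4)^1 = 13·4 = 52.
  j = 2: C(13,2)·(4)^2 = 78·16 = 1248.
  j = 3: C(13,3)·(4)^3 = 286·64 = 18304.
  V_q(n, t) = 1 + 52 + 1248 + 18304 = 19605.
Step 2: q^n = 5^13 = 1220703125.
Step 3: Hamming bound ⌊q^n / V_q(n,t)⌋ = ⌊1220703125/19605⌋ = 62264.
Step 4: Compare |C| = 104449 to 62264: violated.
The claimed |C| lies above the Hamming bound, so no 5-ary code of length 13 with d ≥ 7 can have 104449 codewords.


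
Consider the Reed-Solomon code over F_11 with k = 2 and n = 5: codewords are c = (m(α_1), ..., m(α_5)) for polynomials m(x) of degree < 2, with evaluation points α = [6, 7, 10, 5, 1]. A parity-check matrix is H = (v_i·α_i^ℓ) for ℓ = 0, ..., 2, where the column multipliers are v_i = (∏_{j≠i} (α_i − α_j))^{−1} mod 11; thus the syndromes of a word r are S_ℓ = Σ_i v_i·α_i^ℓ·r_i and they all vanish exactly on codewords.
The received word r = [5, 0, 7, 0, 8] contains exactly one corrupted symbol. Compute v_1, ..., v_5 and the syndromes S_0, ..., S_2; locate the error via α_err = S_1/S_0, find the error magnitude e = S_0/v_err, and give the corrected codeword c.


S = (3, 4, 9), error at position 4, error magnitude e = 1, c = [5, 0, 7, 10, 8].

Step 1: column multipliers v_i = (∏_{j≠i}(α_i − α_j))^{−1} mod 11.
  i = 1 (α = 6): (6−7)(6−10)(6−5)(6−1) = (−1)·(−4)·1·5 = 20 ≡ 9, so v_1 = 9^{−1} = 5 (mod 11).
  i = 2 (α = 7): (7−6)(7−10)(7−5)(7−1) = 1·(−3)·2·6 = −36 ≡ 8, so v_2 = 8^{−1} = 7 (mod 11).
  i = 3 (α = 10): (10−6)(10−7)(10−5)(10−1) = 4·3·5·9 = 540 ≡ 1, so v_3 = 1^{−1} = 1 (mod 11).
  i = 4 (α = 5): (5−6)(5−7)(5−10)(5−1) = (−1)·(−2)·(−5)·4 = −40 ≡ 4, so v_4 = 4^{−1} = 3 (mod 11).
  i = 5 (α = 1): (1−6)(1−7)(1−10)(1−5) = (−5)·(−6)·(−9)·(−4) = 1080 ≡ 2, so v_5 = 2^{−1} = 6 (mod 11).
  v = [5, 7, 1, 3, 6].
Step 2: syndromes of r = [5, 0, 7, 0, 8] (all sums mod 11).
  S_0 = Σ v_i r_i = 5·5 + 7·0 + 1·7 + 3·0 + 6·8 = 80 ≡ 3.
  S_1 = Σ v_i α_i r_i = 5·6·5 + 7·7·0 + 1·10·7 + 3·5·0 + 6·1·8 = 268 ≡ 4.
  α_i^2 mod 11 = [3, 5, 1, 3, 1].
  S_2 = Σ v_i α_i^2 r_i = 5·3·5 + 7·5·0 + 1·1·7 + 3·3·0 + 6·1·8 = 130 ≡ 9.
  S = (3, 4, 9) ≠ 0, so r is not a codeword (an error is present).
Step 3: locate the error. For a single error e at position i, S_ℓ = v_i·e·α_i^ℓ, so α_err = S_1/S_0.
  S_0^{−1} = 3^{−1} = 4 (mod 11), so α_err = 4·4 = 16 ≡ 5 = α_4. Error position i = 4.
  Consistency check: S_2/S_1 = 9·3 = 27 ≡ 5 = α_err ✓ (single-error assumption holds).
Step 4: error magnitude e = S_0/v_4 = S_0·∏_{j≠4}(α_4 − α_j) = 3·4 = 12 ≡ 1 (mod 11).
Step 5: correct position 4: c_4 = r_4 − e = 0 − 1 ≡ 10 (mod 11). Hence c = [5, 0, 7, 10, 8].
  Check: interpolating c through the α_i gives m(x) = 2 + 6·x (degree < 2) with m(α_i) = c_i for every i, so c is indeed a codeword.


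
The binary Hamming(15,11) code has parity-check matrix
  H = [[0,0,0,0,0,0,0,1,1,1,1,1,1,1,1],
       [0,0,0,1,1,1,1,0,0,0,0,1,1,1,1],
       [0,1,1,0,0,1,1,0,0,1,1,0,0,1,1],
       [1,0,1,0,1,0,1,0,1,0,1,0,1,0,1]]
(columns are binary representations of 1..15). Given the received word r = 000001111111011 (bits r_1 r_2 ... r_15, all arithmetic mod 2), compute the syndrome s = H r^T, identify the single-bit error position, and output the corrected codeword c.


s = (1, 1, 0, 0)^T, error position = 12, corrected codeword c = 000001111110011

Compute s = H r^T mod 2 one row at a time:
  s_1 = 1 + 1 + 1 + 1 + 1 + 0 + 1 + 1 = 7 ≡ 1 (mod 2).
  s_2 = 0 + 0 + 1 + 1 + 1 + 0 + 1 + 1 = 5 ≡ 1 (mod 2).
  s_3 = 0 + 0 + 1 + 1 + 1 + 1 + 1 + 1 = 6 ≡ 0 (mod 2).
  s_4 = 0 + 0 + 0 + 1 + 1 + 1 + 0 + 1 = 4 ≡ 0 (mod 2).
s = (1, 1, 0, 0)^T — this equals column 12 of H (binary 1100), so error is at position 12.
Correct: flip bit 12 of r = 000001111111011 to get c = 000001111110011.


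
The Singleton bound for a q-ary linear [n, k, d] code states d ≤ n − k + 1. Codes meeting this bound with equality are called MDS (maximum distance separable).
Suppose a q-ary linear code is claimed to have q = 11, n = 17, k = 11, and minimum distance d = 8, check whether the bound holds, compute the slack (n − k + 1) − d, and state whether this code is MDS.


Singleton RHS = n − k + 1 = 7, slack = -1, bound violated (no such code; not MDS).

Singleton bound: d ≤ n − k + 1.
Here n = 17, k = 11, so n − k + 1 = 7.
Given d = 8, check d ≤ 7: NO.
Slack = (n − k + 1) − d = -1.
The slack is negative: d = 8 exceeds n − k + 1 = 7 by 1, so the Singleton bound is violated and no linear [17, 11, 8]_11 code can exist. In particular it is not MDS (MDS requires d = n − k + 1 exactly).
Description: the claimed parameters are [17, 11, 8]_11; such a code would be impossible (violates the Singleton bound).


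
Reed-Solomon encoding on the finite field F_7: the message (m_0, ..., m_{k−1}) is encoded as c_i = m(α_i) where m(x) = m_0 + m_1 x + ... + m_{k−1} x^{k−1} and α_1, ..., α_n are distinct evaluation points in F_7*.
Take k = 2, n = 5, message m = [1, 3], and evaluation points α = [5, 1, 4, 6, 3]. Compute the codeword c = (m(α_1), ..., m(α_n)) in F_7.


c = [2, 4, 6, 5, 3]

Message polynomial: m(x) = 1 + 3·x (mod 7).
For each evaluation point α_i, compute m(α_i) mod 7:
  α_1 = 5: Horner steps 3 → 2, so m(5) = 2.
  α_2 = 1: Horner steps 3 → 4, so m(1) = 4.
  α_3 = 4: Horner steps 3 → 6, so m(4) = 6.
  α_4 = 6: Horner steps 3 → 5, so m(6) = 5.
  α_5 = 3: Horner steps 3 → 3, so m(3) = 3.
Codeword c = [2, 4, 6, 5, 3] ∈ F_7^5.


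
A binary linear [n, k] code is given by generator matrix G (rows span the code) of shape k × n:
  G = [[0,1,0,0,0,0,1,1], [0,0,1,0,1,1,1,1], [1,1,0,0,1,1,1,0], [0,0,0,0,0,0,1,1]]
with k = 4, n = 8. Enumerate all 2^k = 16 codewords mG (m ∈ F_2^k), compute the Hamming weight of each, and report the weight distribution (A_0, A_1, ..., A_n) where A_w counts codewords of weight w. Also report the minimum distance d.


Weight distribution: A_0 = 1, A_1 = 1, A_2 = 1, A_3 = 4, A_4 = 5, A_5 = 3, A_6 = 1. Minimum distance d = 1.

Enumerate all 2^4 = 16 messages m ∈ F_2^4.
For each, compute codeword c = mG in F_2^8, then tally its weight.
  m = 0000 → c = 00000000, weight = 0.
  m = 1000 → c = 01000011, weight = 3.
  m = 0100 → c = 00101111, weight = 5.
  m = 1100 → c = 01101100, weight = 4.
  m = 0010 → c = 11001110, weight = 5.
  m = 1010 → c = 10001101, weight = 4.
  m = 0110 → c = 11100001, weight = 4.
  m = 1110 → c = 10100010, weight = 3.
  m = 0001 → c = 00000011, weight = 2.
  m = 1001 → c = 01000000, weight = 1.
  m = 0101 → c = 00101100, weight = 3.
  m = 1101 → c = 01101111, weight = 6.
  m = 0011 → c = 11001101, weight = 5.
  m = 1011 → c = 10001110, weight = 4.
  m = 0111 → c = 11100010, weight = 4.
  m = 1111 → c = 10100001, weight = 3.
Tally weights:
  weight 0: 1 codewords.
  weight 1: 1 codewords.
  weight 2: 1 codewords.
  weight 3: 4 codewords.
  weight 4: 5 codewords.
  weight 5: 3 codewords.
  weight 6: 1 codewords.
Minimum distance d = smallest w > 0 with A_w > 0 = 1.
Sanity: Σ A_w = 16 = 2^4 = 16 ✓.


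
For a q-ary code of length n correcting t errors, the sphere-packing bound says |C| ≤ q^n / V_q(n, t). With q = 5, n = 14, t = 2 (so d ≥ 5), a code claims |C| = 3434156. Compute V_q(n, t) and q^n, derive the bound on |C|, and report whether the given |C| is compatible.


V_q(n, t) = 1513, q^n = 6103515625, Hamming bound = 4034048, |C| = 3434156 ≤ bound (satisfied).

Step 1: Compute V_q(n, t) = Σ_{j=0}^2 C(n, j) (q−1)^j.
  j = 0: C(14,0)·(4)^0 = 1·1 = 1.
  j = 1: C(14,1)·(4)^1 = 14·4 = 56.
  j = 2: C(14,2)·(4)^2 = 91·16 = 1456.
  V_q(n, t) = 1 + 56 + 1456 = 1513.
Step 2: q^n = 5^14 = 6103515625.
Step 3: Hamming bound ⌊q^n / V_q(n,t)⌋ = ⌊6103515625/1513⌋ = 4034048.
Step 4: Compare |C| = 3434156 to 4034048: satisfied.
The claimed |C| lies below the Hamming bound.


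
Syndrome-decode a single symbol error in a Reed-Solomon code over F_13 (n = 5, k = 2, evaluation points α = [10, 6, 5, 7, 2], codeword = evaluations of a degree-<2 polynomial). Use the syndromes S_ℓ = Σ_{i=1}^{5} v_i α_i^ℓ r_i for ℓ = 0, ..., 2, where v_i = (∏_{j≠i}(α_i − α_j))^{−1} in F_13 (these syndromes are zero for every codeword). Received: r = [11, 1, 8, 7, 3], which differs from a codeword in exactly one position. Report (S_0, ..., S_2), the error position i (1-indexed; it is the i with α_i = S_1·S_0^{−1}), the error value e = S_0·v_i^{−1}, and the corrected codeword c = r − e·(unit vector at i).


S = (1, 10, 9), error at position 1, error magnitude e = 12, c = [12, 1, 8, 7, 3].

Step 1: column multipliers v_i = (∏_{j≠i}(α_i − α_j))^{−1} mod 13.
  i = 1 (α = 10): (10−6)(10−5)(10−7)(10−2) = 4·5·3·8 = 480 ≡ 12, so v_1 = 12^{−1} = 12 (mod 13).
  i = 2 (α = 6): (6−10)(6−5)(6−7)(6−2) = (−4)·1·(−1)·4 = 16 ≡ 3, so v_2 = 3^{−1} = 9 (mod 13).
  i = 3 (α = 5): (5−10)(5−6)(5−7)(5−2) = (−5)·(−1)·(−2)·3 = −30 ≡ 9, so v_3 = 9^{−1} = 3 (mod 13).
  i = 4 (α = 7): (7−10)(7−6)(7−5)(7−2) = (−3)·1·2·5 = −30 ≡ 9, so v_4 = 9^{−1} = 3 (mod 13).
  i = 5 (α = 2): (2−10)(2−6)(2−5)(2−7) = (−8)·(−4)·(−3)·(−5) = 480 ≡ 12, so v_5 = 12^{−1} = 12 (mod 13).
  v = [12, 9, 3, 3, 12].
Step 2: syndromes of r = [11, 1, 8, 7, 3] (all sums mod 13).
  S_0 = Σ v_i r_i = 12·11 + 9·1 + 3·8 + 3·7 + 12·3 = 222 ≡ 1.
  S_1 = Σ v_i α_i r_i = 12·10·11 + 9·6·1 + 3·5·8 + 3·7·7 + 12·2·3 = 1713 ≡ 10.
  α_i^2 mod 13 = [9, 10, 12, 10, 4].
  S_2 = Σ v_i α_i^2 r_i = 12·9·11 + 9·10·1 + 3·12·8 + 3·10·7 + 12·4·3 = 1920 ≡ 9.
  S = (1, 10, 9) ≠ 0, so r is not a codeword (an error is present).
Step 3: locate the error. For a single error e at position i, S_ℓ = v_i·e·α_i^ℓ, so α_err = S_1/S_0.
  S_0^{−1} = 1^{−1} = 1 (mod 13), so α_err = 10·1 = 10 ≡ 10 = α_1. Error position i = 1.
  Consistency check: S_2/S_1 = 9·4 = 36 ≡ 10 = α_err ✓ (single-error assumption holds).
Step 4: error magnitude e = S_0/v_1 = S_0·∏_{j≠1}(α_1 − α_j) = 1·12 = 12 ≡ 12 (mod 13).
Step 5: correct position 1: c_1 = r_1 − e = 11 − 12 ≡ 12 (mod 13). Hence c = [12, 1, 8, 7, 3].
  Check: interpolating c through the α_i gives m(x) = 4 + 6·x (degree < 2) with m(α_i) = c_i for every i, so c is indeed a codeword.


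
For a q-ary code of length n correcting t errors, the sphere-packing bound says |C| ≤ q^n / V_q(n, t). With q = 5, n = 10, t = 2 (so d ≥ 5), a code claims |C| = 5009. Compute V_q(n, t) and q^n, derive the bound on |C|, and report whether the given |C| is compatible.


V_q(n, t) = 761, q^n = 9765625, Hamming bound = 12832, |C| = 5009 ≤ bound (satisfied).

Step 1: Compute V_q(n, t) = Σ_{j=0}^2 C(n, j) (q−1)^j.
  j = 0: C(10,0)·(4)^0 = 1·1 = 1.
  j = 1: C(10,1)·(4)^1 = 10·4 = 40.
  j = 2: C(10,2)·(4)^2 = 45·16 = 720.
  V_q(n, t) = 1 + 40 + 720 = 761.
Step 2: q^n = 5^10 = 9765625.
Step 3: Hamming bound ⌊q^n / V_q(n,t)⌋ = ⌊9765625/761⌋ = 12832.
Step 4: Compare |C| = 5009 to 12832: satisfied.
The claimed |C| lies below the Hamming bound.


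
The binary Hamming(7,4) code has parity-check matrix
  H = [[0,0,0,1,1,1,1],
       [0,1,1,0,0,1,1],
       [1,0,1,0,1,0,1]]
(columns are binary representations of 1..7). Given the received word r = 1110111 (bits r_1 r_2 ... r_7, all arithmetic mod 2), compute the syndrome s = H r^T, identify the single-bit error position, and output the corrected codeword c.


s = (1, 0, 0)^T, error position = 4, corrected codeword c = 1111111

Compute s = H r^T mod 2 one row at a time:
  s_1 = 0 + 1 + 1 + 1 = 3 ≡ 1 (mod 2).
  s_2 = 1 + 1 + 1 + 1 = 4 ≡ 0 (mod 2).
  s_3 = 1 + 1 + 1 + 1 = 4 ≡ 0 (mod 2).
s = (1, 0, 0)^T — this equals column 4 of H (binary 100), so error is at position 4.
Correct: flip bit 4 of r = 1110111 to get c = 1111111.


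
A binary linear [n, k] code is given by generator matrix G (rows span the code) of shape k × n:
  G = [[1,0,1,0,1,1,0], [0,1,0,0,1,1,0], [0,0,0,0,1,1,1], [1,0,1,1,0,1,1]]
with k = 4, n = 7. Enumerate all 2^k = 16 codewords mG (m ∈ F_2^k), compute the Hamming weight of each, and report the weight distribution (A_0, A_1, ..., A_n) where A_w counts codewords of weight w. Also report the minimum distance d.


Weight distribution: A_0 = 1, A_2 = 2, A_3 = 6, A_4 = 3, A_5 = 2, A_6 = 2. Minimum distance d = 2.

Enumerate all 2^4 = 16 messages m ∈ F_2^4.
For each, compute codeword c = mG in F_2^7, then tally its weight.
  m = 0000 → c = 0000000, weight = 0.
  m = 1000 → c = 1010110, weight = 4.
  m = 0100 → c = 0100110, weight = 3.
  m = 1100 → c = 1110000, weight = 3.
  m = 0010 → c = 0000111, weight = 3.
  m = 1010 → c = 1010001, weight = 3.
  m = 0110 → c = 0100001, weight = 2.
  m = 1110 → c = 1110111, weight = 6.
  m = 0001 → c = 1011011, weight = 5.
  m = 1001 → c = 0001101, weight = 3.
  m = 0101 → c = 1111101, weight = 6.
  m = 1101 → c = 0101011, weight = 4.
  m = 0011 → c = 1011100, weight = 4.
  m = 1011 → c = 0001010, weight = 2.
  m = 0111 → c = 1111010, weight = 5.
  m = 1111 → c = 0101100, weight = 3.
Tally weights:
  weight 0: 1 codewords.
  weight 2: 2 codewords.
  weight 3: 6 codewords.
  weight 4: 3 codewords.
  weight 5: 2 codewords.
  weight 6: 2 codewords.
Minimum distance d = smallest w > 0 with A_w > 0 = 2.
Sanity: Σ A_w = 16 = 2^4 = 16 ✓.


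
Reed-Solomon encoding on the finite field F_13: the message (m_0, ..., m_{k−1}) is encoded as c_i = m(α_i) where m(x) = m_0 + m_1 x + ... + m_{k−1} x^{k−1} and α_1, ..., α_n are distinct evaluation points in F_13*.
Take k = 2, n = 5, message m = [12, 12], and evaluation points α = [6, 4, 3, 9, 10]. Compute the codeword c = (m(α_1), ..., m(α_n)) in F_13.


c = [6, 8, 9, 3, 2]

Message polynomial: m(x) = 12 + 12·x (mod 13).
For each evaluation point α_i, compute m(α_i) mod 13:
  α_1 = 6: Horner steps 12 → 6, so m(6) = 6.
  α_2 = 4: Horner steps 12 → 8, so m(4) = 8.
  α_3 = 3: Horner steps 12 → 9, so m(3) = 9.
  α_4 = 9: Horner steps 12 → 3, so m(9) = 3.
  α_5 = 10: Horner steps 12 → 2, so m(10) = 2.
Codeword c = [6, 8, 9, 3, 2] ∈ F_13^5.


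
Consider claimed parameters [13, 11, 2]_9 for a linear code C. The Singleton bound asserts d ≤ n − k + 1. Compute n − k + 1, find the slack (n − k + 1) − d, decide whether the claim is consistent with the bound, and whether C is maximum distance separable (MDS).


Singleton RHS = n − k + 1 = 3, slack = 1, bound satisfied, not MDS.

Singleton bound: d ≤ n − k + 1.
Here n = 13, k = 11, so n − k + 1 = 3.
Given d = 2, check d ≤ 3: YES.
Slack = (n − k + 1) − d = 1.
The code is NOT MDS (slack = 1 > 0).
Description: the claimed parameters are [13, 11, 2]_9; such a code would be non-MDS.


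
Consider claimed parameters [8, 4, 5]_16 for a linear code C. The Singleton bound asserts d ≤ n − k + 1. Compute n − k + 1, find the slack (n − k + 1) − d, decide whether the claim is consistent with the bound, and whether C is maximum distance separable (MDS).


Singleton RHS = n − k + 1 = 5, slack = 0, bound satisfied, MDS.

Singleton bound: d ≤ n − k + 1.
Here n = 8, k = 4, so n − k + 1 = 5.
Given d = 5, check d ≤ 5: YES.
Slack = (n − k + 1) − d = 0.
The code is MDS (slack = 0).
Description: the claimed parameters are [8, 4, 5]_16; such a code would be MDS (meets Singleton bound).


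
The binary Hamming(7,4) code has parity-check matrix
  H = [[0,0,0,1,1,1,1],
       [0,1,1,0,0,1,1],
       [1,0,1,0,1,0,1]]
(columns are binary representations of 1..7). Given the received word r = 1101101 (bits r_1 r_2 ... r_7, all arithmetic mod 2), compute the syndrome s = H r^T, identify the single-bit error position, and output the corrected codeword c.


s = (1, 0, 1)^T, error position = 5, corrected codeword c = 1101001

Compute s = H r^T mod 2 one row at a time:
  s_1 = 1 + 1 + 0 + 1 = 3 ≡ 1 (mod 2).
  s_2 = 1 + 0 + 0 + 1 = 2 ≡ 0 (mod 2).
  s_3 = 1 + 0 + 1 + 1 = 3 ≡ 1 (mod 2).
s = (1, 0, 1)^T — this equals column 5 of H (binary 101), so error is at position 5.
Correct: flip bit 5 of r = 1101101 to get c = 1101001.


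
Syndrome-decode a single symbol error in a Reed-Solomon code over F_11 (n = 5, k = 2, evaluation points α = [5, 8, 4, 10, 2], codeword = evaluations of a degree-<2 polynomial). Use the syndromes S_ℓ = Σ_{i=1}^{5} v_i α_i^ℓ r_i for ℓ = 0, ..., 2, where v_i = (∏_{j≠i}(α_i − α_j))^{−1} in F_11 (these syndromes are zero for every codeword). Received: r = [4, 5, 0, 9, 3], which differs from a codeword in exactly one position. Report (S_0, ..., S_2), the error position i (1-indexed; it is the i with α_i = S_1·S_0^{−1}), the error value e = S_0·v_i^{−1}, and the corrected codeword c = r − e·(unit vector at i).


S = (1, 10, 1), error at position 4, error magnitude e = 7, c = [4, 5, 0, 2, 3].

Step 1: column multipliers v_i = (∏_{j≠i}(α_i − α_j))^{−1} mod 11.
  i = 1 (α = 5): (5−8)(5−4)(5−10)(5−2) = (−3)·1·(−5)·3 = 45 ≡ 1, so v_1 = 1^{−1} = 1 (mod 11).
  i = 2 (α = 8): (8−5)(8−4)(8−10)(8−2) = 3·4·(−2)·6 = −144 ≡ 10, so v_2 = 10^{−1} = 10 (mod 11).
  i = 3 (α = 4): (4−5)(4−8)(4−10)(4−2) = (−1)·(−4)·(−6)·2 = −48 ≡ 7, so v_3 = 7^{−1} = 8 (mod 11).
  i = 4 (α = 10): (10−5)(10−8)(10−4)(10−2) = 5·2·6·8 = 480 ≡ 7, so v_4 = 7^{−1} = 8 (mod 11).
  i = 5 (α = 2): (2−5)(2−8)(2−4)(2−10) = (−3)·(−6)·(−2)·(−8) = 288 ≡ 2, so v_5 = 2^{−1} = 6 (mod 11).
  v = [1, 10, 8, 8, 6].
Step 2: syndromes of r = [4, 5, 0, 9, 3] (all sums mod 11).
  S_0 = Σ v_i r_i = 1·4 + 10·5 + 8·0 + 8·9 + 6·3 = 144 ≡ 1.
  S_1 = Σ v_i α_i r_i = 1·5·4 + 10·8·5 + 8·4·0 + 8·10·9 + 6·2·3 = 1176 ≡ 10.
  α_i^2 mod 11 = [3, 9, 5, 1, 4].
  S_2 = Σ v_i α_i^2 r_i = 1·3·4 + 10·9·5 + 8·5·0 + 8·1·9 + 6·4·3 = 606 ≡ 1.
  S = (1, 10, 1) ≠ 0, so r is not a codeword (an error is present).
Step 3: locate the error. For a single error e at position i, S_ℓ = v_i·e·α_i^ℓ, so α_err = S_1/S_0.
  S_0^{−1} = 1^{−1} = 1 (mod 11), so α_err = 10·1 = 10 ≡ 10 = α_4. Error position i = 4.
  Consistency check: S_2/S_1 = 1·10 = 10 ≡ 10 = α_err ✓ (single-error assumption holds).
Step 4: error magnitude e = S_0/v_4 = S_0·∏_{j≠4}(α_4 − α_j) = 1·7 = 7 ≡ 7 (mod 11).
Step 5: correct position 4: c_4 = r_4 − e = 9 − 7 ≡ 2 (mod 11). Hence c = [4, 5, 0, 2, 3].
  Check: interpolating c through the α_i gives m(x) = 6 + 4·x (degree < 2) with m(α_i) = c_i for every i, so c is indeed a codeword.


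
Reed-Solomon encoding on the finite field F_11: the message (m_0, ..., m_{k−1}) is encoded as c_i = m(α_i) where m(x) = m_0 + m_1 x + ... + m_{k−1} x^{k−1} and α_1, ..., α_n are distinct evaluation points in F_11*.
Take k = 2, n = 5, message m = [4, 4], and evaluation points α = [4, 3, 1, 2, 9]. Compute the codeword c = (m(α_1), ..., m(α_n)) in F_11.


c = [9, 5, 8, 1, 7]

Message polynomial: m(x) = 4 + 4·x (mod 11).
For each evaluation point α_i, compute m(α_i) mod 11:
  α_1 = 4: Horner steps 4 → 9, so m(4) = 9.
  α_2 = 3: Horner steps 4 → 5, so m(3) = 5.
  α_3 = 1: Horner steps 4 → 8, so m(1) = 8.
  α_4 = 2: Horner steps 4 → 1, so m(2) = 1.
  α_5 = 9: Horner steps 4 → 7, so m(9) = 7.
Codeword c = [9, 5, 8, 1, 7] ∈ F_11^5.


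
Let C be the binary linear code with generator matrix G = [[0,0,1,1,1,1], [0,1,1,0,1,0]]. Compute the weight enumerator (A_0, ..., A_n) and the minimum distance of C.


Weight distribution: A_0 = 1, A_3 = 2, A_4 = 1. Minimum distance d = 3.

Enumerate all 2^2 = 4 messages m ∈ F_2^2.
For each, compute codeword c = mG in F_2^6, then tally its weight.
  m = 00 → c = 000000, weight = 0.
  m = 10 → c = 001111, weight = 4.
  m = 01 → c = 011010, weight = 3.
  m = 11 → c = 010101, weight = 3.
Tally weights:
  weight 0: 1 codewords.
  weight 3: 2 codewords.
  weight 4: 1 codewords.
Minimum distance d = smallest w > 0 with A_w > 0 = 3.
Sanity: Σ A_w = 4 = 2^2 = 4 ✓.


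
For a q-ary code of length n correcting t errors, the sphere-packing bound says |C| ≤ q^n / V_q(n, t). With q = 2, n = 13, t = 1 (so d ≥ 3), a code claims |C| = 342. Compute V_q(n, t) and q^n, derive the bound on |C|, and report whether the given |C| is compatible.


V_q(n, t) = 14, q^n = 8192, Hamming bound = 585, |C| = 342 ≤ bound (satisfied).

Step 1: Compute V_q(n, t) = Σ_{j=0}^1 C(n, j) (q−1)^j.
  j = 0: C(13,0)·(1)^0 = 1·1 = 1.
  j = 1: C(13,1)·(1)^1 = 13·1 = 13.
  V_q(n, t) = 1 + 13 = 14.
Step 2: q^n = 2^13 = 8192.
Step 3: Hamming bound ⌊q^n / V_q(n,t)⌋ = ⌊8192/14⌋ = 585.
Step 4: Compare |C| = 342 to 585: satisfied.
The claimed |C| lies below the Hamming bound.


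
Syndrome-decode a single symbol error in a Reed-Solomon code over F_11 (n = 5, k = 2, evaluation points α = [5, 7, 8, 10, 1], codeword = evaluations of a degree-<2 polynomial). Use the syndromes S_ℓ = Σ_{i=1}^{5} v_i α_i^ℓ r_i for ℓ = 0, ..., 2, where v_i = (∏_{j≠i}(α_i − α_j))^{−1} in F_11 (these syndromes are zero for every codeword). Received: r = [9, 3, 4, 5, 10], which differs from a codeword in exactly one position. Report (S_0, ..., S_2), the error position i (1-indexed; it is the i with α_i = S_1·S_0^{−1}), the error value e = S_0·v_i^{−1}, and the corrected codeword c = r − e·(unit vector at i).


S = (2, 5, 7), error at position 3, error magnitude e = 4, c = [9, 3, 0, 5, 10].

Step 1: column multipliers v_i = (∏_{j≠i}(α_i − α_j))^{−1} mod 11.
  i = 1 (α = 5): (5−7)(5−8)(5−10)(5−1) = (−2)·(−3)·(−5)·4 = −120 ≡ 1, so v_1 = 1^{−1} = 1 (mod 11).
  i = 2 (α = 7): (7−5)(7−8)(7−10)(7−1) = 2·(−1)·(−3)·6 = 36 ≡ 3, so v_2 = 3^{−1} = 4 (mod 11).
  i = 3 (α = 8): (8−5)(8−7)(8−10)(8−1) = 3·1·(−2)·7 = −42 ≡ 2, so v_3 = 2^{−1} = 6 (mod 11).
  i = 4 (α = 10): (10−5)(10−7)(10−8)(10−1) = 5·3·2·9 = 270 ≡ 6, so v_4 = 6^{−1} = 2 (mod 11).
  i = 5 (α = 1): (1−5)(1−7)(1−8)(1−10) = (−4)·(−6)·(−7)·(−9) = 1512 ≡ 5, so v_5 = 5^{−1} = 9 (mod 11).
  v = [1, 4, 6, 2, 9].
Step 2: syndromes of r = [9, 3, 4, 5, 10] (all sums mod 11).
  S_0 = Σ v_i r_i = 1·9 + 4·3 + 6·4 + 2·5 + 9·10 = 145 ≡ 2.
  S_1 = Σ v_i α_i r_i = 1·5·9 + 4·7·3 + 6·8·4 + 2·10·5 + 9·1·10 = 511 ≡ 5.
  α_i^2 mod 11 = [3, 5, 9, 1, 1].
  S_2 = Σ v_i α_i^2 r_i = 1·3·9 + 4·5·3 + 6·9·4 + 2·1·5 + 9·1·10 = 403 ≡ 7.
  S = (2, 5, 7) ≠ 0, so r is not a codeword (an error is present).
Step 3: locate the error. For a single error e at position i, S_ℓ = v_i·e·α_i^ℓ, so α_err = S_1/S_0.
  S_0^{−1} = 2^{−1} = 6 (mod 11), so α_err = 5·6 = 30 ≡ 8 = α_3. Error position i = 3.
  Consistency check: S_2/S_1 = 7·9 = 63 ≡ 8 = α_err ✓ (single-error assumption holds).
Step 4: error magnitude e = S_0/v_3 = S_0·∏_{j≠3}(α_3 − α_j) = 2·2 = 4 ≡ 4 (mod 11).
Step 5: correct position 3: c_3 = r_3 − e = 4 − 4 ≡ 0 (mod 11). Hence c = [9, 3, 0, 5, 10].
  Check: interpolating c through the α_i gives m(x) = 2 + 8·x (degree < 2) with m(α_i) = c_i for every i, so c is indeed a codeword.
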